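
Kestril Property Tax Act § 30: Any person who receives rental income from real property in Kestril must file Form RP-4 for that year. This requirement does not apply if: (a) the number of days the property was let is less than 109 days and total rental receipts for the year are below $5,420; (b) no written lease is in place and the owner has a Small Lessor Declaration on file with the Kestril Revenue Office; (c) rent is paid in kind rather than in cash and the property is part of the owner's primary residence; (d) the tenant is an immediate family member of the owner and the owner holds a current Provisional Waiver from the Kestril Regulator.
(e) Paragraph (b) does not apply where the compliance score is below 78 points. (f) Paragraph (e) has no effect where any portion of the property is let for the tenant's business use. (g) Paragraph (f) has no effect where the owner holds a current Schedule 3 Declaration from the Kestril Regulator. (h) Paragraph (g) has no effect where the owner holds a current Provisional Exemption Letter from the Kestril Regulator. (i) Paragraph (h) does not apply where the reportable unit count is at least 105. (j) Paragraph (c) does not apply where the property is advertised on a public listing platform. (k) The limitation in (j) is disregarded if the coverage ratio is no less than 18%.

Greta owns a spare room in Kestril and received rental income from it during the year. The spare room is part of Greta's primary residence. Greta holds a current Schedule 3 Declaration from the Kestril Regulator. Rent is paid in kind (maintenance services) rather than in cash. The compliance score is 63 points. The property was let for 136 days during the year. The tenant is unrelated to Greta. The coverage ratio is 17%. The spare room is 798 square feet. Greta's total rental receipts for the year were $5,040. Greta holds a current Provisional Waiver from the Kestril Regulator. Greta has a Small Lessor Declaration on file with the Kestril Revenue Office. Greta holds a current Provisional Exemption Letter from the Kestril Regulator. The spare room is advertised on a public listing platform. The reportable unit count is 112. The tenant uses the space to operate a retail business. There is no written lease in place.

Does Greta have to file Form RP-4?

Yes — Greta must file Form RP-4.

Exception (a) fails — the number of days the property was let is 136 days, not less than 109 days.
Exception (b): there is no written lease; a Small Lessor Declaration is on file — every condition holds. However, paragraphs (e)–(i) must be considered: (e) operates against (b): the compliance score is 63 points, below the 78 points limit. (f) applies (the space is let for business use), but is overridden by (g): (g) is engaged — a current Schedule 3 Declaration is held. (h) would limit (g) — a current Provisional Exemption Letter is held — but (i) sets (h) aside: (i) is triggered — the reportable unit count is 112, meeting the 105 threshold. (b) is therefore removed.
Exception (c) is satisfied on its face — rent is paid in kind; the spare room is part of the primary residence. However, paragraphs (j)–(k) must be considered: (j) operates against (c): the property is publicly advertised. (k) is inapplicable (the coverage ratio is 17%, short of 18%), so (j) stands. Exception (c) does not apply.
Exception (d) fails — the tenant is unrelated to the owner.
No exception displaces § 30.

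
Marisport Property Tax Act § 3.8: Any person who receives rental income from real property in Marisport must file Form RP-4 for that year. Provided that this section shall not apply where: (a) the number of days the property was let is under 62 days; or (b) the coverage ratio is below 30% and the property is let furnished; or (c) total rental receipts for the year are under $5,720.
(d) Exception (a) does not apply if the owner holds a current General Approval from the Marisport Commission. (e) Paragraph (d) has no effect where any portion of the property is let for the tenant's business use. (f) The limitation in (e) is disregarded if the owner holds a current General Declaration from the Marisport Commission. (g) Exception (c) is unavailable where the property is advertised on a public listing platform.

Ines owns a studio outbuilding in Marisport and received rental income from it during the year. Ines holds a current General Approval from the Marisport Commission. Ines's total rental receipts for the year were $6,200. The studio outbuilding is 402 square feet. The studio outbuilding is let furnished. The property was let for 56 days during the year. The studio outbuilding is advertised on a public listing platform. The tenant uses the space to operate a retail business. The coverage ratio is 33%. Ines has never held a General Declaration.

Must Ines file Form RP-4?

All of (a)'s requirements are met (the number of days the property was let is 56 days, under the 62 days limit). As to paragraphs (d)–(f): (d) would limit (a) — a current General Approval is held — but (e) sets (d) aside: (e) operates against (d): the space is let for business use. (f), which would lift (e), is inapplicable — the General Declaration is not current. Exception (a) stands.
Exception (b) requires that the coverage ratio is below 30%; but the coverage ratio is 33%, not below 30%, so (b) is unavailable.
Exception (c) fails — total rental receipts for the year are $6,200, not under $5,720.

No — exception (a) applies; Ines is not required to file Form RP-4.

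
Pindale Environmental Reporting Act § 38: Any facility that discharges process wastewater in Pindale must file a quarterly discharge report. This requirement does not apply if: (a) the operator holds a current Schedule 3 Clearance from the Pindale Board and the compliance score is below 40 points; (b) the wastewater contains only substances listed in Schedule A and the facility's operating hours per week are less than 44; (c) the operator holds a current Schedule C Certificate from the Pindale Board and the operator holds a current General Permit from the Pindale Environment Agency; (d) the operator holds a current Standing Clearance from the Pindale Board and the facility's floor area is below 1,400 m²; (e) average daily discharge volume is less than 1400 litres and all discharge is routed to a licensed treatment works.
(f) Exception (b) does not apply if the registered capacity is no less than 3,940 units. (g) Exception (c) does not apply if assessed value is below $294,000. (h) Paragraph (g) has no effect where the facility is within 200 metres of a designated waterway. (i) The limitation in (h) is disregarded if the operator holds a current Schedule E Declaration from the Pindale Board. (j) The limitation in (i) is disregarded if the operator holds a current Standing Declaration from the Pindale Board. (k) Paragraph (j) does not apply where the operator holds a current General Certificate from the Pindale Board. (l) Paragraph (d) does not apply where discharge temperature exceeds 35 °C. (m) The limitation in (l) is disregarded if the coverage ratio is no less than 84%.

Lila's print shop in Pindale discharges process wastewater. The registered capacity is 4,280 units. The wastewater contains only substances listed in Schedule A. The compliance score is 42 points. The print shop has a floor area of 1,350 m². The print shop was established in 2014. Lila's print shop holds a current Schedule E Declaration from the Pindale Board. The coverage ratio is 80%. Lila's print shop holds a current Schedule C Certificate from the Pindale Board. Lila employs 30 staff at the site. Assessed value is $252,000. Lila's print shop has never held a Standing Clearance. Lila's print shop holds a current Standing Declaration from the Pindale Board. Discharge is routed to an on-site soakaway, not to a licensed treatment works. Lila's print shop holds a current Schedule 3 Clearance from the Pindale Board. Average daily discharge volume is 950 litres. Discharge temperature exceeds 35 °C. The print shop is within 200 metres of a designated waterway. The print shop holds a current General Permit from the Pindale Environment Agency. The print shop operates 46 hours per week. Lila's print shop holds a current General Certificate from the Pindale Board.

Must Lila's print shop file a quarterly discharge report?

Yes — Lila's print shop must file a quarterly discharge report.

Exception (a) does not apply: the compliance score is 42 points, not below 40 points.
Exception (b) does not apply: the facility's operating hours per week are 46, not less than 44.
Exception (c) is satisfied on its face — a current Schedule C Certificate is held; a current General Permit is held. But: (g) applies — assessed value is $252,000, below the $294,000 limit. (h) is triggered (the print shop is within 200 m of a designated waterway), but is set aside by (i): (i) operates against (h): a current Schedule E Declaration is held. (j) would limit (i) — a current Standing Declaration is held — but (k) sets (j) aside: (k) operates — a current General Certificate is held. Exception (c) does not apply.
Exception (d) requires that the operator holds a current Standing Clearance from the Pindale Board; but no current Standing Clearance is held, so (d) is unavailable.
Exception (e) fails — discharge is not routed to a licensed treatment works.
No exception displaces § 38.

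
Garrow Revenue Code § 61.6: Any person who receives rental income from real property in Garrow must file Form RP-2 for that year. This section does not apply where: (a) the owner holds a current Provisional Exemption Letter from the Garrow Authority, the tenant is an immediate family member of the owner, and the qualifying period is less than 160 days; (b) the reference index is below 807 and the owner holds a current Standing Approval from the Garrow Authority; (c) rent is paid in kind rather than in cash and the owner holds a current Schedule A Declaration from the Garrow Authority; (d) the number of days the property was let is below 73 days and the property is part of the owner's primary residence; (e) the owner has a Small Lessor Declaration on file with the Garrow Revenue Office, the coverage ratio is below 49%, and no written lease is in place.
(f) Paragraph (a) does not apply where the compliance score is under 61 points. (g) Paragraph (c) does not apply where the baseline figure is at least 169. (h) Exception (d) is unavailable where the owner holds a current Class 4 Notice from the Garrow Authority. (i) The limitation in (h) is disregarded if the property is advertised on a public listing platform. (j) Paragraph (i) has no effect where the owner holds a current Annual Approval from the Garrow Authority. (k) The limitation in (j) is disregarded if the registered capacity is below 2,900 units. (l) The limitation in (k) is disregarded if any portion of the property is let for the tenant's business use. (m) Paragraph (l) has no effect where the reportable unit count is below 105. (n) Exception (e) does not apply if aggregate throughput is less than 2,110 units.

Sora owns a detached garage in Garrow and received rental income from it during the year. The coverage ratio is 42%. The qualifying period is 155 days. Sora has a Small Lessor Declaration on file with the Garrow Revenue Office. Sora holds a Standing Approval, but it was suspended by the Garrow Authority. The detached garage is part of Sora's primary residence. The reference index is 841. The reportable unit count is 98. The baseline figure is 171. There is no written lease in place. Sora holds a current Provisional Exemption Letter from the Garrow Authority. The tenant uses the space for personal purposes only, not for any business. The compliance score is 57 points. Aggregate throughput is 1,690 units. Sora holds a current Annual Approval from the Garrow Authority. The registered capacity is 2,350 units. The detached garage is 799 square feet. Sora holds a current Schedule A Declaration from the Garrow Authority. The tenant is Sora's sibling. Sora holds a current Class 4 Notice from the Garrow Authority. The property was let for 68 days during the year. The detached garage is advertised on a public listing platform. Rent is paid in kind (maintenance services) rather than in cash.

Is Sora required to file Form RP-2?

No — exception (d) applies; Sora is not required to file Form RP-2.

Exception (a): a current Provisional Exemption Letter is held; the tenant is an immediate family member; the qualifying period is 155 days, less than the 160 days limit — every condition holds. But: (f) applies — the compliance score is 57 points, under the 61 points limit. Exception (a) does not apply.
Exception (b) does not apply: the reference index is 841, not below 807.
Exception (c) is satisfied on its face — rent is paid in kind; a current Schedule A Declaration is held. However, paragraph (g) must be considered: (g) applies — the baseline figure is 171, meeting the 169 threshold. Exception (c) does not apply.
All of (d)'s requirements are met (the number of days the property was let is 68 days, below the 73 days limit; the detached garage is part of the primary residence). Under paragraphs (h)–(m): (h) applies (a current Class 4 Notice is held), but is set aside by (i): (i) operates against (h): the property is publicly advertised. (j) is engaged (a current Annual Approval is held), but is set aside by (k): (k) applies — the registered capacity is 2,350 units, below the 2,900 units limit. (l), which would lift (k), is not engaged — the space is used for personal purposes only. (d) remains available.
Exception (e): a Small Lessor Declaration is on file; the coverage ratio is 42%, below the 49% limit; there is no written lease — every condition holds. But applying paragraph (n): (n) is engaged — aggregate throughput is 1,690 units, less than the 2,110 units limit. (e) is therefore removed.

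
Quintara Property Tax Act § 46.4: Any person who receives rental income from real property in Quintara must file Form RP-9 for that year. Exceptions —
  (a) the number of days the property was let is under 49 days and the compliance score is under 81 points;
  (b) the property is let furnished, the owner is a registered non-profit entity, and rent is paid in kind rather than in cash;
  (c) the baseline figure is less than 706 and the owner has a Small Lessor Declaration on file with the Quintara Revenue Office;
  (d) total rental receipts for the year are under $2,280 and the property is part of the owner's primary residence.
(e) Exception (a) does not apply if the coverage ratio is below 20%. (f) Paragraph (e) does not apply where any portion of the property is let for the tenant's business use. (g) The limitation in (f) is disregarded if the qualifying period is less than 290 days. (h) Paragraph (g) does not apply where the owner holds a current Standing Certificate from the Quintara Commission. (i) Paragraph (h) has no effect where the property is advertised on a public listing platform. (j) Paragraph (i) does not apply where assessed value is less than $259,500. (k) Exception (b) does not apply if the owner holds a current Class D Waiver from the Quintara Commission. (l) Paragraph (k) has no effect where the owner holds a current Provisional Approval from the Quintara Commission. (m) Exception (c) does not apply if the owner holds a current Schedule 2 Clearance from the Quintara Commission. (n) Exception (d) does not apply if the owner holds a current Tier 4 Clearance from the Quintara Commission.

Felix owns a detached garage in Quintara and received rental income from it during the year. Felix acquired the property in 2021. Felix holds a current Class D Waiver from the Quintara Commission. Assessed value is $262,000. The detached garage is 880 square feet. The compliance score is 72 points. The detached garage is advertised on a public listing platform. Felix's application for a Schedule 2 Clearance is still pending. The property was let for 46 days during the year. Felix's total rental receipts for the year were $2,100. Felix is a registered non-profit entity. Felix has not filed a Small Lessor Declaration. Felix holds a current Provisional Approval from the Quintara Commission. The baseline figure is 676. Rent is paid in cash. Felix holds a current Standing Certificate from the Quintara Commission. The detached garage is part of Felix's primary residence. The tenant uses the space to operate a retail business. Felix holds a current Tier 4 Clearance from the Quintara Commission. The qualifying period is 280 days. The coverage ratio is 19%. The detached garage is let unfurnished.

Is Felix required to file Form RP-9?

Yes — Felix must file Form RP-9.

Exception (a)'s conditions are all satisfied: the number of days the property was let is 46 days, under the 49 days limit; the compliance score is 72 points, under the 81 points limit. Turning to paragraphs (e)–(j): (e) is triggered — the coverage ratio is 19%, below the 20% limit. (f) would limit (e) — the space is let for business use — but (g) sets (f) aside: (g) operates against (f): the qualifying period is 280 days, less than the 290 days limit. (h) would limit (g) — a current Standing Certificate is held — but (i) sets (h) aside: (i) applies — the property is publicly advertised. (j), which would lift (i), is not triggered — assessed value is $262,000, not less than $259,500. (a) is therefore removed.
Exception (b) requires that the property is let furnished; but the property is let unfurnished, so (b) is unavailable.
Exception (c) requires that the owner has a Small Lessor Declaration on file with the Quintara Revenue Office; but no Small Lessor Declaration is on file, so (c) is unavailable.
Exception (d) is satisfied on its face — total rental receipts for the year are $2,100, under the $2,280 limit; the detached garage is part of the primary residence. But: (n) applies — a current Tier 4 Clearance is held. (d) is therefore removed.
No exception displaces § 46.4.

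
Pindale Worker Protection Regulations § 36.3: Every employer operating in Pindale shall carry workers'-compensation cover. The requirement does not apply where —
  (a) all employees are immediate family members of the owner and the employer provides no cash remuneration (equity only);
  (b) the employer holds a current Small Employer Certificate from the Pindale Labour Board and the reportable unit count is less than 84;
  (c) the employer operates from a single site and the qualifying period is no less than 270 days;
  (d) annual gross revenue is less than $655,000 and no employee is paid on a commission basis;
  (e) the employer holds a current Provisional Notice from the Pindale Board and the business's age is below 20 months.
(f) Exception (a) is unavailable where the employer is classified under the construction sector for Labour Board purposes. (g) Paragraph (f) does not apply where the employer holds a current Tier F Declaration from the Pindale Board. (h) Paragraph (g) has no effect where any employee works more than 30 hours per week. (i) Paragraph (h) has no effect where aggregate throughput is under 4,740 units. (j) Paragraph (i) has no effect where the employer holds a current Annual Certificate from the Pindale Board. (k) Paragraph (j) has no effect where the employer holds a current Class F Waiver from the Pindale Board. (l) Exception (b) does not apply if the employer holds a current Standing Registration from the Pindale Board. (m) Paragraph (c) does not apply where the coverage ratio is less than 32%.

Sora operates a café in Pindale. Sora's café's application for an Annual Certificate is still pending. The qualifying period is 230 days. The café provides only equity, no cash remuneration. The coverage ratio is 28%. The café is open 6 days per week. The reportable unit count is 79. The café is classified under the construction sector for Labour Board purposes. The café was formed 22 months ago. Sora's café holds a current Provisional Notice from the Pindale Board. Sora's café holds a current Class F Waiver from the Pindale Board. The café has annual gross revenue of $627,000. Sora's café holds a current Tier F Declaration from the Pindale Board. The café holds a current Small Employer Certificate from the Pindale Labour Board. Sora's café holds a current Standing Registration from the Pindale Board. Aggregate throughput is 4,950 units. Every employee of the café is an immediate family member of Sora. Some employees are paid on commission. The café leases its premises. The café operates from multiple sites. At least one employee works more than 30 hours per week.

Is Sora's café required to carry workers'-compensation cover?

Yes — Sora's café must carry workers'-compensation cover.

Exception (a): every employee is an immediate family member; remuneration is equity-only — every condition holds. Turning to paragraphs (f)–(k): (f) is engaged — the café is classified under the construction sector. (g) is triggered (a current Tier F Declaration is held), but is set aside by (h): (h) operates against (g): at least one employee exceeds 30 hours/week. (i), which would lift (h), is not engaged — aggregate throughput is 4,950 units, not under 4,740 units. (a) is therefore removed.
Exception (b) is satisfied on its face — a current Small Employer Certificate is held; the reportable unit count is 79, less than the 84 limit. But: (l) operates against (b): a current Standing Registration is held. Exception (b) does not apply.
Exception (c) does not apply: the employer operates from multiple sites.
Exception (d) requires that no employee is paid on a commission basis; but some employees are paid on commission, so (d) is unavailable.
Exception (e) requires that the business's age is below 20 months; but the business's age is 22 months, not below 20 months, so (e) is unavailable.
No exception displaces § 36.3.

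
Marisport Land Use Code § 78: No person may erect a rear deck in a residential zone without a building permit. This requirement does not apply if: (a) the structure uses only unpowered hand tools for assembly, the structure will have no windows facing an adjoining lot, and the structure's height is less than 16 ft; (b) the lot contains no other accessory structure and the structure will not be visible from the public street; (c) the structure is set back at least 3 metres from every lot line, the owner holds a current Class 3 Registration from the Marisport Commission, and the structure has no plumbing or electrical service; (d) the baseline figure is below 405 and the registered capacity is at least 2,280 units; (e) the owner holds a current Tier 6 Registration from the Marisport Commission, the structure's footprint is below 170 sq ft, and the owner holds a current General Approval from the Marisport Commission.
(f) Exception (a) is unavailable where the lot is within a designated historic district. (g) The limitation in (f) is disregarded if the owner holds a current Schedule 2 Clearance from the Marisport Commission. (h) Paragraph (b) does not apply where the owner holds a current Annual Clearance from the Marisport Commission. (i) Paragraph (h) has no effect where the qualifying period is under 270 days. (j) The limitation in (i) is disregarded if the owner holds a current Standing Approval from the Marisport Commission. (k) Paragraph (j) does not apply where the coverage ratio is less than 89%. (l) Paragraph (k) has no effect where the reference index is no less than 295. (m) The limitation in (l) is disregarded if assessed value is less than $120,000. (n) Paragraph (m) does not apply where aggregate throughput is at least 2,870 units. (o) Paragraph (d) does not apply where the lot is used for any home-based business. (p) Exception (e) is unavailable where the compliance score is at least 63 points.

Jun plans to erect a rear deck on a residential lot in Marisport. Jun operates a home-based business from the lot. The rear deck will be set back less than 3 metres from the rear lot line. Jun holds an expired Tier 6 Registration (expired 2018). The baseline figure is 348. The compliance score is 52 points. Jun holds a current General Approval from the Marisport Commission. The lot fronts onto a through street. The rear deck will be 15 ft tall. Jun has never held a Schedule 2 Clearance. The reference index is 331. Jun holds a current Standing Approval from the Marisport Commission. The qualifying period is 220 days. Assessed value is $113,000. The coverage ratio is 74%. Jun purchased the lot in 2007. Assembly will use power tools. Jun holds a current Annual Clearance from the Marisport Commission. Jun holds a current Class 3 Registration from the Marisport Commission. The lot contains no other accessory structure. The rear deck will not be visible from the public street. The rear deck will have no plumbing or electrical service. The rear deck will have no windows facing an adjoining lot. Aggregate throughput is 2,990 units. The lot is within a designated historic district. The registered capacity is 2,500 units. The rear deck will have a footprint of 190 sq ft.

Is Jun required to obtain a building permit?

Exception (a) fails — assembly uses power tools.
Exception (b): the lot has no other accessory structure; the structure will not be visible from the street — every condition holds. But: (h) operates against (b): a current Annual Clearance is held. (i) would limit (h) — the qualifying period is 220 days, under the 270 days limit — but (j) sets (i) aside: (j) operates against (i): a current Standing Approval is held. (k) would limit (j) — the coverage ratio is 74%, less than the 89% limit — but (l) sets (k) aside: (l) operates against (k): the reference index is 331, meeting the 295 threshold. (m) would limit (l) — assessed value is $113,000, less than the $120,000 limit — but (n) sets (m) aside: (n) is engaged — aggregate throughput is 2,990 units, meeting the 2,870 units threshold. So (b) is unavailable.
Exception (c) fails — the rear setback is under 3 m.
All of (d)'s requirements are met (the baseline figure is 348, below the 405 limit; the registered capacity is 2,500 units, meeting the 2,280 units threshold). But: (o) operates against (d): a home-based business operates on the lot. Exception (d) does not apply.
Exception (e) requires that the owner holds a current Tier 6 Registration from the Marisport Commission; but the Tier 6 Registration is not current, so (e) is unavailable.
No exception applies. The general rule governs.

Yes — Jun must obtain a building permit.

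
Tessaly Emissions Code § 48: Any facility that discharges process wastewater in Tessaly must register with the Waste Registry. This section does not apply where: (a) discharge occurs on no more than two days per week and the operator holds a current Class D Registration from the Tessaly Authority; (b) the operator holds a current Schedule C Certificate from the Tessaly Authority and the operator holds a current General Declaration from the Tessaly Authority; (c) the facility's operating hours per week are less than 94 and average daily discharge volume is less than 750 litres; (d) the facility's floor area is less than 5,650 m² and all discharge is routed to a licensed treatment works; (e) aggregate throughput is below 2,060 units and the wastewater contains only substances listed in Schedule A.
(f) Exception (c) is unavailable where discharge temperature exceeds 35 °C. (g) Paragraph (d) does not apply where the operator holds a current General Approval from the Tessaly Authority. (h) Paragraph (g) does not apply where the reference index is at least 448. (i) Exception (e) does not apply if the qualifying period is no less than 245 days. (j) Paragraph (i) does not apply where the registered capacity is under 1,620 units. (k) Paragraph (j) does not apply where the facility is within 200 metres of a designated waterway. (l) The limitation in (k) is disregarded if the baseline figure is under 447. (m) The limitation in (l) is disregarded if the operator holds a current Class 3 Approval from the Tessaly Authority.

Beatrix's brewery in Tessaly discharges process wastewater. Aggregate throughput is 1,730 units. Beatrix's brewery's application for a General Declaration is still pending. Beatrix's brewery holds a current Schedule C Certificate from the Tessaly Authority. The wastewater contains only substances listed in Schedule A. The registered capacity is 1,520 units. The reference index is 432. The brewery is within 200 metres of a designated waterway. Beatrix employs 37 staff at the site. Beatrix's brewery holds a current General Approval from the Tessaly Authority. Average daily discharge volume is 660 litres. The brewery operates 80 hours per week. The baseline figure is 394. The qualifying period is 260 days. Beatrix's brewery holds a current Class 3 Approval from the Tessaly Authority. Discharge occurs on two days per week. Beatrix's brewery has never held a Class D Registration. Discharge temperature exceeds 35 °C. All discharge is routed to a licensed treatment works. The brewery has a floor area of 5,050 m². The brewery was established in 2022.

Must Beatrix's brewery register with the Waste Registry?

Yes — Beatrix's brewery must register with the Waste Registry.

Exception (a) fails — there is no Class D Registration in force.
Exception (b) fails — the General Declaration is not current.
All of (c)'s requirements are met (the facility's operating hours per week are 80, less than the 94 limit; average daily discharge volume is 660 litres, less than the 750 litres limit). However, paragraph (f) must be considered: (f) operates — discharge temperature exceeds 35 °C. (c) is therefore removed.
Exception (d): the facility's floor area is 5,050 m², less than the 5,650 m² limit; discharge is routed to a licensed treatment works — every condition holds. However, paragraphs (g)–(h) must be considered: (g) operates against (d): a current General Approval is held. (h), which would lift (g), is not triggered — the reference index is 432, short of 448. So (d) is unavailable.
All of (e)'s requirements are met (aggregate throughput is 1,730 units, below the 2,060 units limit; the wastewater is Schedule-A-only). Turning to paragraphs (i)–(m): (i) is triggered — the qualifying period is 260 days, meeting the 245 days threshold. (j) is engaged (the registered capacity is 1,520 units, under the 1,620 units limit), but yields to (k): (k) operates against (j): the brewery is within 200 m of a designated waterway. (l) operates (the baseline figure is 394, under the 447 limit), but yields to (m): (m) applies — a current Class 3 Approval is held. So (e) is unavailable.
No exception displaces § 48.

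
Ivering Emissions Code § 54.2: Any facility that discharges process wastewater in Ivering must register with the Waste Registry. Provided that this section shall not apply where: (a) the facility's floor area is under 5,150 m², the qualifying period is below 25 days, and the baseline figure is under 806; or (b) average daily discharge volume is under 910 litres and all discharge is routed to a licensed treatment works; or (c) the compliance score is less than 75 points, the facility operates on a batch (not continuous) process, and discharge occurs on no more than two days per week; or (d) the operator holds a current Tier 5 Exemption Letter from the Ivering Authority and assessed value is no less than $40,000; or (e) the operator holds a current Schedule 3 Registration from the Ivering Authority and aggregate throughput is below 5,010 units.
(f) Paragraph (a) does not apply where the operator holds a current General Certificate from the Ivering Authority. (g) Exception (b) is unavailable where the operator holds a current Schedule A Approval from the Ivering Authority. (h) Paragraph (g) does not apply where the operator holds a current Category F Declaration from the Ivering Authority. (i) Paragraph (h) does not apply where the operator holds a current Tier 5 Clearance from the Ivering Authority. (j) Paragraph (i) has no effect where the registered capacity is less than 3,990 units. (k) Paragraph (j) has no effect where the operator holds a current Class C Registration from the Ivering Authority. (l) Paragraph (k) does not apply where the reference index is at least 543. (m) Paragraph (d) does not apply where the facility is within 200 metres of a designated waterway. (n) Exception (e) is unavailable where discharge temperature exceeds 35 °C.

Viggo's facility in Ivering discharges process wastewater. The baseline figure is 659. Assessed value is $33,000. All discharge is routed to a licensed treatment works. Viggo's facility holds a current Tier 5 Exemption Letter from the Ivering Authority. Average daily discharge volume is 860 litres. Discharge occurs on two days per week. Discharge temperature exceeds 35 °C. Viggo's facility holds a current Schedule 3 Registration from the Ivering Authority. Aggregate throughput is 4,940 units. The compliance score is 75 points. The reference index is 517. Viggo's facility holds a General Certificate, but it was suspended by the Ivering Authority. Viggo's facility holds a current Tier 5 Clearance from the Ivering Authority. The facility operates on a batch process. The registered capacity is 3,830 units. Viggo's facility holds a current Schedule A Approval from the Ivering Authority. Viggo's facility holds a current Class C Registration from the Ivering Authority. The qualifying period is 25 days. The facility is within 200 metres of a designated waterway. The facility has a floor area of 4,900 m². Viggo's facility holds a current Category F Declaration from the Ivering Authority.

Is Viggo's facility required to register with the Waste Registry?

Yes — Viggo's facility must register with the Waste Registry.

Exception (a) fails — the qualifying period is 25 days, not below 25 days.
All of (b)'s requirements are met (average daily discharge volume is 860 litres, under the 910 litres limit; discharge is routed to a licensed treatment works). Turning to paragraphs (g)–(l): (g) operates — a current Schedule A Approval is held. (h) is triggered (a current Category F Declaration is held), but is itself disapplied by (i): (i) is triggered — a current Tier 5 Clearance is held. (j) is engaged (the registered capacity is 3,830 units, less than the 3,990 units limit), but is displaced by (k): (k) operates against (j): a current Class C Registration is held. (l) is inapplicable (the reference index is 517, short of 543), so (k) stands. So (b) is unavailable.
Exception (c) fails — the compliance score is 75 points, not less than 75 points.
Exception (d) fails — assessed value is $33,000, short of $40,000.
Exception (e)'s conditions are all satisfied: a current Schedule 3 Registration is held; aggregate throughput is 4,940 units, below the 5,010 units limit. But applying paragraph (n): (n) is engaged — discharge temperature exceeds 35 °C. So (e) is unavailable.
None of the exceptions is available; § 54.2 applies in full.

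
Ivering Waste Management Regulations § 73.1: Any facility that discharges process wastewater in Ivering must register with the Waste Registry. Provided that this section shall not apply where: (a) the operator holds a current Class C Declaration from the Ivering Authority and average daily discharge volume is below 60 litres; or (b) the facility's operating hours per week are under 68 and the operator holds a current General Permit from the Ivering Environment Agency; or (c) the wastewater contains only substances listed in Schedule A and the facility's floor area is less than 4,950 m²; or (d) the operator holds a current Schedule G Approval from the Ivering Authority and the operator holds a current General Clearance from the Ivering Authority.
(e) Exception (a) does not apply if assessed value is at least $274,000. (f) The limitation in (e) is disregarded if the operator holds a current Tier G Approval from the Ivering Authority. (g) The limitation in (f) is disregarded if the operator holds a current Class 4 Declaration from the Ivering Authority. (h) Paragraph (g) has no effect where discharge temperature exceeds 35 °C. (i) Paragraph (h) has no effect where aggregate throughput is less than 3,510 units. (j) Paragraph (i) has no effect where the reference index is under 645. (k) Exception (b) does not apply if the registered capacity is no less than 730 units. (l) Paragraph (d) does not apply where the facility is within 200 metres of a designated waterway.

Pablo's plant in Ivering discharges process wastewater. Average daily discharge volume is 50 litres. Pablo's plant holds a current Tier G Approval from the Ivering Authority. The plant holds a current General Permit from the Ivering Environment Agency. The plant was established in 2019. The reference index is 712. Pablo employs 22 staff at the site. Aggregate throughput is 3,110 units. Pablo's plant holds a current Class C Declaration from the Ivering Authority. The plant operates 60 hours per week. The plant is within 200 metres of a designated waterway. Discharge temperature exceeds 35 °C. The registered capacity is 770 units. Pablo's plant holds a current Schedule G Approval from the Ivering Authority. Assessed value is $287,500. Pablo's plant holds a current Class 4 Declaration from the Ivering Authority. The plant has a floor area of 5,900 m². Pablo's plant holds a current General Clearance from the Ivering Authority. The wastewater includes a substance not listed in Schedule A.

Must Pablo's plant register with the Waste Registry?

Yes — Pablo's plant must register with the Waste Registry.

All of (a)'s requirements are met (a current Class C Declaration is held; average daily discharge volume is 50 litres, below the 60 litres limit). But: (e) operates against (a): assessed value is $287,500, meeting the $274,000 threshold. (f) would limit (e) — a current Tier G Approval is held — but (g) sets (f) aside: (g) applies — a current Class 4 Declaration is held. (h) is triggered (discharge temperature exceeds 35 °C), but is itself disapplied by (i): (i) operates against (h): aggregate throughput is 3,110 units, less than the 3,510 units limit. (j) does not operate here (the reference index is 712, not under 645), so (i) stands. (a) is therefore removed.
Exception (b) is satisfied on its face — the facility's operating hours per week are 60, under the 68 limit; a current General Permit is held. But: (k) is engaged — the registered capacity is 770 units, meeting the 730 units threshold. Exception (b) does not apply.
Exception (c) fails — the wastewater includes a non-Schedule-A substance.
Exception (d): a current Schedule G Approval is held; a current General Clearance is held — every condition holds. But applying paragraph (l): (l) operates — the plant is within 200 m of a designated waterway. (d) is therefore removed.
No exception displaces § 73.1.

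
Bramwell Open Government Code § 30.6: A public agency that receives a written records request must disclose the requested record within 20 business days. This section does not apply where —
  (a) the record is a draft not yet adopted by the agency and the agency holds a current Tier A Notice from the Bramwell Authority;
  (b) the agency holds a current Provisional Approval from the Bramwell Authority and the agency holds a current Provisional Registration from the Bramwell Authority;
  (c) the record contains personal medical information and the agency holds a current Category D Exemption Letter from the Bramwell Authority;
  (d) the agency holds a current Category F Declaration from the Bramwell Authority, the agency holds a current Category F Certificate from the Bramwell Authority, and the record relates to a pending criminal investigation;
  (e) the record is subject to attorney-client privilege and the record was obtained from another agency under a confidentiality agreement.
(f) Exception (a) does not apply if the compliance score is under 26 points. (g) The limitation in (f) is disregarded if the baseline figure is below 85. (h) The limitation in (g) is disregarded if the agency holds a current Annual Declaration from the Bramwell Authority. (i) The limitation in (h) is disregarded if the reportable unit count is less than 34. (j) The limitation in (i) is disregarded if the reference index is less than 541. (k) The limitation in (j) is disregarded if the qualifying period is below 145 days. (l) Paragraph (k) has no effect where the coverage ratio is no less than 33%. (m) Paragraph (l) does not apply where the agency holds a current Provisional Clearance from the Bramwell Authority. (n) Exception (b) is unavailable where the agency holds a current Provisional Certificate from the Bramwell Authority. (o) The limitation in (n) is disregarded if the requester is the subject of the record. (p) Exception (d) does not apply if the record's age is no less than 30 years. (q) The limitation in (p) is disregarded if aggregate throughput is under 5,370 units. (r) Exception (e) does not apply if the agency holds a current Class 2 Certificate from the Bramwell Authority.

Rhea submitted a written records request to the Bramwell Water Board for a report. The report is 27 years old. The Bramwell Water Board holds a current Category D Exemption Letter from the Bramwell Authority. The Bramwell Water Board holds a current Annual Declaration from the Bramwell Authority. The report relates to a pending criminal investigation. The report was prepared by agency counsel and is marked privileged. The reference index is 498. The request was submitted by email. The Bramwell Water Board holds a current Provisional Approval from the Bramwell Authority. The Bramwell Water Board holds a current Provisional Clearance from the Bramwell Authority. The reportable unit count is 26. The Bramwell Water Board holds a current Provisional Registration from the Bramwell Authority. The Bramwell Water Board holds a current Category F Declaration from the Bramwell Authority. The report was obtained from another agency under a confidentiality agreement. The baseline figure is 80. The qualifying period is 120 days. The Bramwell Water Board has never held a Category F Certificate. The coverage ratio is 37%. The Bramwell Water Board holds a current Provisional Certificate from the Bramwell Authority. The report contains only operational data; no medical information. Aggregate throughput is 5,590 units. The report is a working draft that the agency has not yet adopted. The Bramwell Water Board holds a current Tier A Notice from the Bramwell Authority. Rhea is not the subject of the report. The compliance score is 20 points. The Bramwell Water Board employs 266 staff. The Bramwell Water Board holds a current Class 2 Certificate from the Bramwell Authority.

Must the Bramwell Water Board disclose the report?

Exception (a)'s conditions are all satisfied: the report is an unadopted draft; a current Tier A Notice is held. As to paragraphs (f)–(m): (f) operates (the compliance score is 20 points, under the 26 points limit), but is itself disapplied by (g): (g) operates — the baseline figure is 80, below the 85 limit. (h) operates (a current Annual Declaration is held), but is overridden by (i): (i) is engaged — the reportable unit count is 26, less than the 34 limit. (j) is engaged (the reference index is 498, less than the 541 limit), but yields to (k): (k) applies — the qualifying period is 120 days, below the 145 days limit. (l) applies (the coverage ratio is 37%, meeting the 33% threshold), but yields to (m): (m) is triggered — a current Provisional Clearance is held. So (a) applies.
Exception (b) is satisfied on its face — a current Provisional Approval is held; a current Provisional Registration is held. Turning to paragraphs (n)–(o): (n) operates against (b): a current Provisional Certificate is held. (o), which would lift (n), does not operate here — Rhea is not the subject of the report. Exception (b) does not apply.
Exception (c) requires that the record contains personal medical information; but the report contains only operational data, so (c) is unavailable.
Exception (d) fails — the Category F Certificate is not current.
Exception (e) is satisfied on its face — the report is privileged; the report was obtained under a confidentiality agreement. But: (r) applies — a current Class 2 Certificate is held. (e) is therefore removed.

No — exception (a) applies; the Bramwell Water Board is not required to disclose the report.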